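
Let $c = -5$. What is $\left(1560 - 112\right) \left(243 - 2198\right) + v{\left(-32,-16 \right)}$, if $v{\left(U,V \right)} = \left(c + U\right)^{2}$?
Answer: $-2829471$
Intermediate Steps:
$v{\left(U,V \right)} = \left(-5 + U\right)^{2}$
$\left(1560 - 112\right) \left(243 - 2198\right) + v{\left(-32,-16 \right)} = \left(1560 - 112\right) \left(243 - 2198\right) + \left(-5 - 32\right)^{2} = 1448 \left(-1955\right) + \left(-37\right)^{2} = -2830840 + 1369 = -2829471$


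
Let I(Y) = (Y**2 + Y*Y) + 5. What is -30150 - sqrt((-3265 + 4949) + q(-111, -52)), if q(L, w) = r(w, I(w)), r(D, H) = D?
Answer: -30150 - 4*sqrt(102) ≈ -30190.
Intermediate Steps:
I(Y) = 5 + 2*Y**2 (I(Y) = (Y**2 + Y**2) + 5 = 2*Y**2 + 5 = 5 + 2*Y**2)
q(L, w) = w
-30150 - sqrt((-3265 + 4949) + q(-111, -52)) = -30150 - sqrt((-3265 + 4949) - 52) = -30150 - sqrt(1684 - 52) = -30150 - sqrt(1632) = -30150 - 4*sqrt(102)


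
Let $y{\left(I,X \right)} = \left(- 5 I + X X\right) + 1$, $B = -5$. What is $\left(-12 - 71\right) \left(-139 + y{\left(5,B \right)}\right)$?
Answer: $11454$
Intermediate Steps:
$y{\left(I,X \right)} = 1 + X^{2} - 5 I$ ($y{\left(I,X \right)} = \left(- 5 I + X^{2}\right) + 1 = \left(X^{2} - 5 I\right) + 1 = 1 + X^{2} - 5 I$)
$\left(-12 - 71\right) \left(-139 + y{\left(5,B \right)}\right) = \left(-12 - 71\right) \left(-139 + \left(1 + \left(-5\right)^{2} - 25\right)\right) = \left(-12 - 71\right) \left(-139 + \left(1 + 25 - 25\right)\right) = - 83 \left(-139 + 1\right) = \left(-83\right) \left(-138\right) = 11454$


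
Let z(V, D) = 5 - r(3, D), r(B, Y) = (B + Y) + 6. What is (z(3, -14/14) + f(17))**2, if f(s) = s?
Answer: 196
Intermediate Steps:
r(B, Y) = 6 + B + Y
z(V, D) = -4 - D (z(V, D) = 5 - (6 + 3 + D) = 5 - (9 + D) = 5 + (-9 - D) = -4 - D)
(z(3, -14/14) + f(17))**2 = ((-4 - (-14)/14) + 17)**2 = ((-4 - 1*(-1)) + 17)**2 = ((-4 + 1) + 17)**2 = (-3 + 17)**2 = 14**2 = 196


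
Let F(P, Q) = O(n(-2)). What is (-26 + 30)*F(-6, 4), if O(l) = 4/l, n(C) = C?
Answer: -8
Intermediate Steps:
F(P, Q) = -2 (F(P, Q) = 4/(-2) = 4*(-1/2) = -2)
(-26 + 30)*F(-6, 4) = (-26 + 30)*(-2) = 4*(-2) = -8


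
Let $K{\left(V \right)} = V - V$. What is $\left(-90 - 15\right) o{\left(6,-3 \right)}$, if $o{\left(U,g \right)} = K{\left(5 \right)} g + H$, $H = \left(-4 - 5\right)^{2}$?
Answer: $-8505$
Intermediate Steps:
$K{\left(V \right)} = 0$
$H = 81$ ($H = \left(-9\right)^{2} = 81$)
$o{\left(U,g \right)} = 81$ ($o{\left(U,g \right)} = 0 g + 81 = 0 + 81 = 81$)
$\left(-90 - 15\right) o{\left(6,-3 \right)} = \left(-90 - 15\right) 81 = \left(-105\right) 81 = -8505$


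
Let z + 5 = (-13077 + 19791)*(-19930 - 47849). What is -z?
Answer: 455068211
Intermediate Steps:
z = -455068211 (z = -5 + (-13077 + 19791)*(-19930 - 47849) = -5 + 6714*(-67779) = -5 - 455068206 = -455068211)
-z = -1*(-455068211) = 455068211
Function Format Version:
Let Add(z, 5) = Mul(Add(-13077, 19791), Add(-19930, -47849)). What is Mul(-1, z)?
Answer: 455068211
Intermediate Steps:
z = -455068211 (z = Add(-5, Mul(Add(-13077, 19791), Add(-19930, -47849))) = Add(-5, Mul(6714, -67779)) = Add(-5, -455068206) = -455068211)
Mul(-1, z) = Mul(-1, -455068211) = 455068211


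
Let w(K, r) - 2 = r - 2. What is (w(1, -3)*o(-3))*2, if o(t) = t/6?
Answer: 3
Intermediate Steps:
o(t) = t/6 (o(t) = t*(⅙) = t/6)
w(K, r) = r (w(K, r) = 2 + (r - 2) = 2 + (-2 + r) = r)
(w(1, -3)*o(-3))*2 = -(-3)/2*2 = -3*(-½)*2 = (3/2)*2 = 3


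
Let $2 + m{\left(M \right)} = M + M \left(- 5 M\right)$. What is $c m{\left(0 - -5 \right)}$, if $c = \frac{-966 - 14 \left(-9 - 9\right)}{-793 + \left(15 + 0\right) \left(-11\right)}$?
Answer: $- \frac{43554}{479} \approx -90.927$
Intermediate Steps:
$c = \frac{357}{479}$ ($c = \frac{-966 - -252}{-793 + 15 \left(-11\right)} = \frac{-966 + 252}{-793 - 165} = - \frac{714}{-958} = \left(-714\right) \left(- \frac{1}{958}\right) = \frac{357}{479} \approx 0.7453$)
$m{\left(M \right)} = -2 + M - 5 M^{2}$ ($m{\left(M \right)} = -2 + \left(M + M \left(- 5 M\right)\right) = -2 - \left(- M + 5 M^{2}\right) = -2 + M - 5 M^{2}$)
$c m{\left(0 - -5 \right)} = \frac{357 \left(-2 + \left(0 - -5\right) - 5 \left(0 - -5\right)^{2}\right)}{479} = \frac{357 \left(-2 + \left(0 + 5\right) - 5 \left(0 + 5\right)^{2}\right)}{479} = \frac{357 \left(-2 + 5 - 5 \cdot 5^{2}\right)}{479} = \frac{357 \left(-2 + 5 - 125\right)}{479} = \frac{357}{479} \left(-122\right) = - \frac{43554}{479}$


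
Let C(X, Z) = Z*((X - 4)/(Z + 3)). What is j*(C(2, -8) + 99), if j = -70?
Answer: -6706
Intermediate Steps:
C(X, Z) = Z*(-4 + X)/(3 + Z) (C(X, Z) = Z*((-4 + X)/(3 + Z)) = Z*(-4 + X)/(3 + Z))
j*(C(2, -8) + 99) = -70*(-8*(-4 + 2)/(3 - 8) + 99) = -70*(-8*(-2)/(-5) + 99) = -70*(-8*(-1/5)*(-2) + 99) = -70*(-16/5 + 99) = -70*479/5 = -6706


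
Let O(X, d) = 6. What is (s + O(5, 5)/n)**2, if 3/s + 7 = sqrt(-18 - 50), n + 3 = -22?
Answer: 124781/950625 + 1636*I*sqrt(17)/38025 ≈ 0.13126 + 0.17739*I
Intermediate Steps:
n = -25 (n = -3 - 22 = -25)
s = 3/(-7 + 2*I*sqrt(17)) (s = 3/(-7 + sqrt(-18 - 50)) = 3/(-7 + sqrt(-68)) = 3/(-7 + 2*I*sqrt(17)) ≈ -0.17949 - 0.21144*I)
(s + O(5, 5)/n)**2 = ((-7/39 - 2*I*sqrt(17)/39) + 6/(-25))**2 = ((-7/39 - 2*I*sqrt(17)/39) + 6*(-1/25))**2 = ((-7/39 - 2*I*sqrt(17)/39) - 6/25)**2 = (-409/975 - 2*I*sqrt(17)/39)**2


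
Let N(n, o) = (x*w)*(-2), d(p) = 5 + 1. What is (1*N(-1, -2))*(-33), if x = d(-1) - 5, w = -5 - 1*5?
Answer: -660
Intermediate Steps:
d(p) = 6
w = -10 (w = -5 - 5 = -10)
x = 1 (x = 6 - 5 = 1)
N(n, o) = 20 (N(n, o) = (1*(-10))*(-2) = -10*(-2) = 20)
(1*N(-1, -2))*(-33) = (1*20)*(-33) = 20*(-33) = -660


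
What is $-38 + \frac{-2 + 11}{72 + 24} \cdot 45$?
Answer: $- \frac{1081}{32} \approx -33.781$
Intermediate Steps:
$-38 + \frac{-2 + 11}{72 + 24} \cdot 45 = -38 + \frac{9}{96} \cdot 45 = -38 + 9 \cdot \frac{1}{96} \cdot 45 = -38 + \frac{3}{32} \cdot 45 = -38 + \frac{135}{32} = - \frac{1081}{32}$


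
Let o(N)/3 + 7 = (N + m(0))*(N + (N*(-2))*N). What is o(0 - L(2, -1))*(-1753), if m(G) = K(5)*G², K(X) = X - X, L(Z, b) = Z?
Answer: -68367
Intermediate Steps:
K(X) = 0
m(G) = 0 (m(G) = 0*G² = 0)
o(N) = -21 + 3*N*(N - 2*N²) (o(N) = -21 + 3*((N + 0)*(N + (N*(-2))*N)) = -21 + 3*(N*(N + (-2*N)*N)) = -21 + 3*(N*(N - 2*N²)) = -21 + 3*N*(N - 2*N²))
o(0 - L(2, -1))*(-1753) = (-21 - 6*(0 - 1*2)³ + 3*(0 - 1*2)²)*(-1753) = (-21 - 6*(0 - 2)³ + 3*(0 - 2)²)*(-1753) = (-21 - 6*(-2)³ + 3*(-2)²)*(-1753) = (-21 - 6*(-8) + 3*4)*(-1753) = (-21 + 48 + 12)*(-1753) = 39*(-1753) = -68367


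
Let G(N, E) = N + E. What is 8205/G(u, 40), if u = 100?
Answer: 1641/28 ≈ 58.607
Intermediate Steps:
G(N, E) = E + N
8205/G(u, 40) = 8205/(40 + 100) = 8205/140 = 8205*(1/140) = 1641/28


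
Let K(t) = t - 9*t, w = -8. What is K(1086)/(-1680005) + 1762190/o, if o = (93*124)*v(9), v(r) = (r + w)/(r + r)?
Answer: 4440740365593/1614484805 ≈ 2750.6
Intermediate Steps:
K(t) = -8*t
v(r) = (-8 + r)/(2*r) (v(r) = (r - 8)/(r + r) = (-8 + r)/((2*r)) = (-8 + r)*(1/(2*r)) = (-8 + r)/(2*r))
o = 1922/3 (o = (93*124)*((1/2)*(-8 + 9)/9) = 11532*((1/2)*(1/9)*1) = 11532*(1/18) = 1922/3 ≈ 640.67)
K(1086)/(-1680005) + 1762190/o = -8*1086/(-1680005) + 1762190/(1922/3) = -8688*(-1/1680005) + 1762190*(3/1922) = 8688/1680005 + 2643285/961 = 4440740365593/1614484805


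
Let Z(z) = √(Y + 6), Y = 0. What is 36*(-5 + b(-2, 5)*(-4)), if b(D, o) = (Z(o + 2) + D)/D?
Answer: -324 + 72*√6 ≈ -147.64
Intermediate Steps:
Z(z) = √6 (Z(z) = √(0 + 6) = √6)
b(D, o) = (D + √6)/D (b(D, o) = (√6 + D)/D = (D + √6)/D)
36*(-5 + b(-2, 5)*(-4)) = 36*(-5 + ((-2 + √6)/(-2))*(-4)) = 36*(-5 - (-2 + √6)/2*(-4)) = 36*(-5 + (1 - √6/2)*(-4)) = 36*(-5 + (-4 + 2*√6)) = 36*(-9 + 2*√6) = -324 + 72*√6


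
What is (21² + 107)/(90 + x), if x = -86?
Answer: 137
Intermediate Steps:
(21² + 107)/(90 + x) = (21² + 107)/(90 - 86) = (441 + 107)/4 = 548*(¼) = 137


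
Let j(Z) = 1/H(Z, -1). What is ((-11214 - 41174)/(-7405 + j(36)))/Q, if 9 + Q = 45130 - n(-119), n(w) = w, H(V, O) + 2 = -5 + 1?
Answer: 13097/83752435 ≈ 0.00015638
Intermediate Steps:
H(V, O) = -6 (H(V, O) = -2 + (-5 + 1) = -2 - 4 = -6)
j(Z) = -⅙ (j(Z) = 1/(-6) = -⅙)
Q = 45240 (Q = -9 + (45130 - 1*(-119)) = -9 + (45130 + 119) = -9 + 45249 = 45240)
((-11214 - 41174)/(-7405 + j(36)))/Q = ((-11214 - 41174)/(-7405 - ⅙))/45240 = -52388/(-44431/6)*(1/45240) = -52388*(-6/44431)*(1/45240) = (314328/44431)*(1/45240) = 13097/83752435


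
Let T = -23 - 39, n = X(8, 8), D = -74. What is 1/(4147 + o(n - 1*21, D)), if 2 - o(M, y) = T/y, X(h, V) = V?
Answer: 37/153482 ≈ 0.00024107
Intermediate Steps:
n = 8
T = -62
o(M, y) = 2 + 62/y (o(M, y) = 2 - (-62)/y = 2 + 62/y)
1/(4147 + o(n - 1*21, D)) = 1/(4147 + (2 + 62/(-74))) = 1/(4147 + (2 + 62*(-1/74))) = 1/(4147 + (2 - 31/37)) = 1/(4147 + 43/37) = 1/(153482/37) = 37/153482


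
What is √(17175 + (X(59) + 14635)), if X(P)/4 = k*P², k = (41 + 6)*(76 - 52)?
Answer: √15738082 ≈ 3967.1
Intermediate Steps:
k = 1128 (k = 47*24 = 1128)
X(P) = 4512*P² (X(P) = 4*(1128*P²) = 4512*P²)
√(17175 + (X(59) + 14635)) = √(17175 + (4512*59² + 14635)) = √(17175 + (4512*3481 + 14635)) = √(17175 + (15706272 + 14635)) = √(17175 + 15720907) = √15738082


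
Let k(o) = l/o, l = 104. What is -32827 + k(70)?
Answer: -1148893/35 ≈ -32826.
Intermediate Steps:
k(o) = 104/o
-32827 + k(70) = -32827 + 104/70 = -32827 + 104*(1/70) = -32827 + 52/35 = -1148893/35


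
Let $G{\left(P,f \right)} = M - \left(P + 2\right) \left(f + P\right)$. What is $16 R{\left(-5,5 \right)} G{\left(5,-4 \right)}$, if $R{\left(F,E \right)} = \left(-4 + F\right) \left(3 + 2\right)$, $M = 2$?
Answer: $3600$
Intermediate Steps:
$G{\left(P,f \right)} = 2 - \left(2 + P\right) \left(P + f\right)$ ($G{\left(P,f \right)} = 2 - \left(P + 2\right) \left(f + P\right) = 2 - \left(2 + P\right) \left(P + f\right)$)
$R{\left(F,E \right)} = -20 + 5 F$ ($R{\left(F,E \right)} = \left(-4 + F\right) 5 = -20 + 5 F$)
$16 R{\left(-5,5 \right)} G{\left(5,-4 \right)} = 16 \left(-20 + 5 \left(-5\right)\right) \left(2 - 5^{2} - 10 - -8 - 5 \left(-4\right)\right) = 16 \left(-20 - 25\right) \left(2 - 25 - 10 + 8 + 20\right) = 16 \left(-45\right) \left(2 - 25 - 10 + 8 + 20\right) = \left(-720\right) \left(-5\right) = 3600$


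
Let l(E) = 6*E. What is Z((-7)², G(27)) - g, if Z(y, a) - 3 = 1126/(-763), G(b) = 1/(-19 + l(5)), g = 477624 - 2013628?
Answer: 1171972215/763 ≈ 1.5360e+6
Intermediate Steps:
g = -1536004
G(b) = 1/11 (G(b) = 1/(-19 + 6*5) = 1/(-19 + 30) = 1/11)
Z(y, a) = 1163/763 (Z(y, a) = 3 + 1126/(-763) = 3 + 1126*(-1/763) = 3 - 1126/763 = 1163/763)
Z((-7)², G(27)) - g = 1163/763 - 1*(-1536004) = 1163/763 + 1536004 = 1171972215/763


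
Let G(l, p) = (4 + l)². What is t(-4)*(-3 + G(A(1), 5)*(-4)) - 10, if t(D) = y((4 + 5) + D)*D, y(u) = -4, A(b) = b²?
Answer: -1658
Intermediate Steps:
t(D) = -4*D
t(-4)*(-3 + G(A(1), 5)*(-4)) - 10 = (-4*(-4))*(-3 + (4 + 1²)²*(-4)) - 10 = 16*(-3 + (4 + 1)²*(-4)) - 10 = 16*(-3 + 5²*(-4)) - 10 = 16*(-3 + 25*(-4)) - 10 = 16*(-3 - 100) - 10 = 16*(-103) - 10 = -1648 - 10 = -1658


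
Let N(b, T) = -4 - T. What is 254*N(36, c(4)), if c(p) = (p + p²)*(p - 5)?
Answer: 4064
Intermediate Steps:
c(p) = (-5 + p)*(p + p²) (c(p) = (p + p²)*(-5 + p) = (-5 + p)*(p + p²))
254*N(36, c(4)) = 254*(-4 - 4*(-5 + 4² - 4*4)) = 254*(-4 - 4*(-5 + 16 - 16)) = 254*(-4 - 4*(-5)) = 254*(-4 - 1*(-20)) = 254*(-4 + 20) = 254*16 = 4064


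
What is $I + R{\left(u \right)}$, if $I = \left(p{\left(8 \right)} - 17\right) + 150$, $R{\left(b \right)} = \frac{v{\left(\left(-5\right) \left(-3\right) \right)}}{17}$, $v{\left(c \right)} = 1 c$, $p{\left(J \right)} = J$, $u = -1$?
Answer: $\frac{2412}{17} \approx 141.88$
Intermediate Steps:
$v{\left(c \right)} = c$
$R{\left(b \right)} = \frac{15}{17}$ ($R{\left(b \right)} = \frac{\left(-5\right) \left(-3\right)}{17} = 15 \cdot \frac{1}{17} = \frac{15}{17}$)
$I = 141$ ($I = \left(8 - 17\right) + 150 = -9 + 150 = 141$)
$I + R{\left(u \right)} = 141 + \frac{15}{17} = \frac{2412}{17}$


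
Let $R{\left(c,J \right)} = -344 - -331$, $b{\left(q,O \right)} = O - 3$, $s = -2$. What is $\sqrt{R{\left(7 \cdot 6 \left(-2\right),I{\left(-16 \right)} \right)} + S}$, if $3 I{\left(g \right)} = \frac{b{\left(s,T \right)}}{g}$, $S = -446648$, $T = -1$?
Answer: $3 i \sqrt{49629} \approx 668.33 i$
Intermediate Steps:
$b{\left(q,O \right)} = -3 + O$ ($b{\left(q,O \right)} = O - 3 = -3 + O$)
$I{\left(g \right)} = - \frac{4}{3 g}$ ($I{\left(g \right)} = \frac{\left(-3 - 1\right) \frac{1}{g}}{3} = \frac{\left(-4\right) \frac{1}{g}}{3} = - \frac{4}{3 g}$)
$R{\left(c,J \right)} = -13$ ($R{\left(c,J \right)} = -344 + 331 = -13$)
$\sqrt{R{\left(7 \cdot 6 \left(-2\right),I{\left(-16 \right)} \right)} + S} = \sqrt{-13 - 446648} = \sqrt{-446661} = 3 i \sqrt{49629}$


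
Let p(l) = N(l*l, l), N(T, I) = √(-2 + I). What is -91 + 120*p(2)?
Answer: -91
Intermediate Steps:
p(l) = √(-2 + l)
-91 + 120*p(2) = -91 + 120*√(-2 + 2) = -91 + 120*√0 = -91 + 120*0 = -91 + 0 = -91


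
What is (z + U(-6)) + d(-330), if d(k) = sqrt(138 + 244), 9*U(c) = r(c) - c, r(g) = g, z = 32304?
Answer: 32304 + sqrt(382) ≈ 32324.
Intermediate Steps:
U(c) = 0 (U(c) = (c - c)/9 = (1/9)*0 = 0)
d(k) = sqrt(382)
(z + U(-6)) + d(-330) = (32304 + 0) + sqrt(382) = 32304 + sqrt(382)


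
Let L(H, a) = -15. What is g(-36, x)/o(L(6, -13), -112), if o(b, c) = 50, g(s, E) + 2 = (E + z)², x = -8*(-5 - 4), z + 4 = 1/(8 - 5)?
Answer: 42007/450 ≈ 93.349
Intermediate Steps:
z = -11/3 (z = -4 + 1/(8 - 5) = -4 + 1/3 = -4 + ⅓ = -11/3 ≈ -3.6667)
x = 72 (x = -8*(-9) = 72)
g(s, E) = -2 + (-11/3 + E)² (g(s, E) = -2 + (E - 11/3)² = -2 + (-11/3 + E)²)
g(-36, x)/o(L(6, -13), -112) = (-2 + (-11 + 3*72)²/9)/50 = (-2 + (-11 + 216)²/9)*(1/50) = (-2 + (⅑)*205²)*(1/50) = (-2 + (⅑)*42025)*(1/50) = (-2 + 42025/9)*(1/50) = (42007/9)*(1/50) = 42007/450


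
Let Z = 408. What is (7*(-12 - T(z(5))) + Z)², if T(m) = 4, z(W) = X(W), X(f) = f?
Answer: 87616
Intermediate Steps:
z(W) = W
(7*(-12 - T(z(5))) + Z)² = (7*(-12 - 1*4) + 408)² = (7*(-12 - 4) + 408)² = (7*(-16) + 408)² = (-112 + 408)² = 296² = 87616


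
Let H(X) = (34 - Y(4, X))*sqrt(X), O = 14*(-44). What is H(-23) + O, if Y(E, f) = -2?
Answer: -616 + 36*I*sqrt(23) ≈ -616.0 + 172.65*I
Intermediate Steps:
O = -616
H(X) = 36*sqrt(X) (H(X) = (34 - 1*(-2))*sqrt(X) = (34 + 2)*sqrt(X) = 36*sqrt(X))
H(-23) + O = 36*sqrt(-23) - 616 = 36*(I*sqrt(23)) - 616 = 36*I*sqrt(23) - 616 = -616 + 36*I*sqrt(23)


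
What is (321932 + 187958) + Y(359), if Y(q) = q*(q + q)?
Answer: 767652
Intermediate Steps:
Y(q) = 2*q² (Y(q) = q*(2*q) = 2*q²)
(321932 + 187958) + Y(359) = (321932 + 187958) + 2*359² = 509890 + 2*128881 = 509890 + 257762 = 767652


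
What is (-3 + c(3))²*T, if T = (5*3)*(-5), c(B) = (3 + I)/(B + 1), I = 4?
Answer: -1875/16 ≈ -117.19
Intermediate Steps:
c(B) = 7/(1 + B) (c(B) = (3 + 4)/(B + 1) = 7/(1 + B))
T = -75 (T = 15*(-5) = -75)
(-3 + c(3))²*T = (-3 + 7/(1 + 3))²*(-75) = (-3 + 7/4)²*(-75) = (-5/4)²*(-75) = (25/16)*(-75) = -1875/16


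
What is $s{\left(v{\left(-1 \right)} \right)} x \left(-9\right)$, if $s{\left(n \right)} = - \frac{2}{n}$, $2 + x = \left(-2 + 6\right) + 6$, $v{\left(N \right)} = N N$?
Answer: $144$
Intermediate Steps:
$v{\left(N \right)} = N^{2}$
$x = 8$ ($x = -2 + \left(\left(-2 + 6\right) + 6\right) = -2 + \left(4 + 6\right) = -2 + 10 = 8$)
$s{\left(v{\left(-1 \right)} \right)} x \left(-9\right) = - \frac{2}{\left(-1\right)^{2}} \cdot 8 \left(-9\right) = - \frac{2}{1} \cdot 8 \left(-9\right) = \left(-2\right) 1 \cdot 8 \left(-9\right) = \left(-2\right) 8 \left(-9\right) = \left(-16\right) \left(-9\right) = 144$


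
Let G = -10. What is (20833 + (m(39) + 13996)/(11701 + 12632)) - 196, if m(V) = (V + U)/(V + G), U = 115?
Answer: 4854349849/235219 ≈ 20638.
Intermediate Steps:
m(V) = (115 + V)/(-10 + V) (m(V) = (V + 115)/(V - 10) = (115 + V)/(-10 + V))
(20833 + (m(39) + 13996)/(11701 + 12632)) - 196 = (20833 + ((115 + 39)/(-10 + 39) + 13996)/(11701 + 12632)) - 196 = (20833 + (154/29 + 13996)/24333) - 196 = (20833 + ((1/29)*154 + 13996)*(1/24333)) - 196 = (20833 + (154/29 + 13996)*(1/24333)) - 196 = (20833 + (406038/29)*(1/24333)) - 196 = (20833 + 135346/235219) - 196 = 4900452773/235219 - 196 = 4854349849/235219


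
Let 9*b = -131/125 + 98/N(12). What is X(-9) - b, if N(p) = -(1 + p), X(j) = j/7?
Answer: -11318/34125 ≈ -0.33166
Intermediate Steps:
X(j) = j/7 (X(j) = j*(1/7) = j/7)
N(p) = -1 - p
b = -4651/4875 (b = (-131/125 + 98/(-1 - 1*12))/9 = (-131*1/125 + 98/(-1 - 12))/9 = (-131/125 + 98/(-13))/9 = (-131/125 + 98*(-1/13))/9 = (-131/125 - 98/13)/9 = (1/9)*(-13953/1625) = -4651/4875 ≈ -0.95405)
X(-9) - b = (1/7)*(-9) - 1*(-4651/4875) = -9/7 + 4651/4875 = -11318/34125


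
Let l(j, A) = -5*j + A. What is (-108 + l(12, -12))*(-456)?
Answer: 82080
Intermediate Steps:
l(j, A) = A - 5*j
(-108 + l(12, -12))*(-456) = (-108 + (-12 - 5*12))*(-456) = (-108 + (-12 - 60))*(-456) = (-108 - 72)*(-456) = -180*(-456) = 82080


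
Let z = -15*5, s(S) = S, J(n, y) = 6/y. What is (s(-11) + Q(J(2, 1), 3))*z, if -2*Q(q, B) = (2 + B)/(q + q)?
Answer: 6725/8 ≈ 840.63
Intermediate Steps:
z = -75
Q(q, B) = -(2 + B)/(4*q) (Q(q, B) = -(2 + B)/(2*(q + q)) = -(2 + B)/(2*(2*q)) = -(2 + B)*1/(2*q)/2 = -(2 + B)/(4*q))
(s(-11) + Q(J(2, 1), 3))*z = (-11 + (-2 - 1*3)/(4*((6/1))))*(-75) = (-11 + (-2 - 3)/(4*((6*1))))*(-75) = (-11 + (1/4)*(-5)/6)*(-75) = (-11 + (1/4)*(1/6)*(-5))*(-75) = (-11 - 5/24)*(-75) = -269/24*(-75) = 6725/8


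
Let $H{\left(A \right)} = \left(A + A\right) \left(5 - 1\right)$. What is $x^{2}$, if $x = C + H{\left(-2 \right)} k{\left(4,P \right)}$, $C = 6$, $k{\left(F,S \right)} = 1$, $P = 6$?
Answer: $100$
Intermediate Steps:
$H{\left(A \right)} = 8 A$ ($H{\left(A \right)} = 2 A 4 = 8 A$)
$x = -10$ ($x = 6 + 8 \left(-2\right) 1 = 6 - 16 = -10$)
$x^{2} = \left(-10\right)^{2} = 100$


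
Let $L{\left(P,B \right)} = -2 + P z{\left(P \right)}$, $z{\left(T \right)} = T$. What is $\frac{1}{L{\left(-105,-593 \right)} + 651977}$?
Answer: $\frac{1}{663000} \approx 1.5083 \cdot 10^{-6}$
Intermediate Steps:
$L{\left(P,B \right)} = -2 + P^{2}$ ($L{\left(P,B \right)} = -2 + P P = -2 + P^{2}$)
$\frac{1}{L{\left(-105,-593 \right)} + 651977} = \frac{1}{\left(-2 + \left(-105\right)^{2}\right) + 651977} = \frac{1}{\left(-2 + 11025\right) + 651977} = \frac{1}{11023 + 651977} = \frac{1}{663000}$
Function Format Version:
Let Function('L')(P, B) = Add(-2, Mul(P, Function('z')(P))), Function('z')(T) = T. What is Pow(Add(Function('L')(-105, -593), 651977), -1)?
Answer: Rational(1, 663000) ≈ 1.5083e-6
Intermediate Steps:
Function('L')(P, B) = Add(-2, Pow(P, 2)) (Function('L')(P, B) = Add(-2, Mul(P, P)) = Add(-2, Pow(P, 2)))
Pow(Add(Function('L')(-105, -593), 651977), -1) = Pow(Add(Add(-2, Pow(-105, 2)), 651977), -1) = Pow(Add(Add(-2, 11025), 651977), -1) = Pow(Add(11023, 651977), -1) = Pow(663000, -1) = Rational(1, 663000)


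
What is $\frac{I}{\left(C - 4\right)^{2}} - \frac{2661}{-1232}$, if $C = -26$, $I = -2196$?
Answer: $- \frac{8627}{30800} \approx -0.2801$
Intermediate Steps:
$\frac{I}{\left(C - 4\right)^{2}} - \frac{2661}{-1232} = - \frac{2196}{\left(-26 - 4\right)^{2}} - \frac{2661}{-1232} = - \frac{2196}{\left(-30\right)^{2}} - - \frac{2661}{1232} = - \frac{2196}{900} + \frac{2661}{1232} = \left(-2196\right) \frac{1}{900} + \frac{2661}{1232} = - \frac{61}{25} + \frac{2661}{1232} = - \frac{8627}{30800}$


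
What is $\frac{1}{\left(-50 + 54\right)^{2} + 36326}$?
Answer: $\frac{1}{36342} \approx 2.7516 \cdot 10^{-5}$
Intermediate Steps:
$\frac{1}{\left(-50 + 54\right)^{2} + 36326} = \frac{1}{4^{2} + 36326} = \frac{1}{16 + 36326} = \frac{1}{36342}$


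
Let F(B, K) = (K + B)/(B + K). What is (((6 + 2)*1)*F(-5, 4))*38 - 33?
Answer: 271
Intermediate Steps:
F(B, K) = 1 (F(B, K) = (B + K)/(B + K) = 1)
(((6 + 2)*1)*F(-5, 4))*38 - 33 = (((6 + 2)*1)*1)*38 - 33 = ((8*1)*1)*38 - 33 = (8*1)*38 - 33 = 8*38 - 33 = 304 - 33 = 271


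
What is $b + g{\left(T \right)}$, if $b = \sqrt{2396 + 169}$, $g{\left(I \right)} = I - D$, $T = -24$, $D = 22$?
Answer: $-46 + 3 \sqrt{285} \approx 4.6458$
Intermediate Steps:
$g{\left(I \right)} = -22 + I$ ($g{\left(I \right)} = I - 22 = -22 + I$)
$b = 3 \sqrt{285}$ ($b = \sqrt{2565} = 3 \sqrt{285} \approx 50.646$)
$b + g{\left(T \right)} = 3 \sqrt{285} - 46 = -46 + 3 \sqrt{285}$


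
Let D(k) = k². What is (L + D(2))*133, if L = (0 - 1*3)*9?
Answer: -3059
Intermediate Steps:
L = -27 (L = (0 - 3)*9 = -3*9 = -27)
(L + D(2))*133 = (-27 + 2²)*133 = (-27 + 4)*133 = -23*133 = -3059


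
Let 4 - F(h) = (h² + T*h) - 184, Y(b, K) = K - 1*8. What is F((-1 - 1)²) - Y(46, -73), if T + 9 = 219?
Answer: -587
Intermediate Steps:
T = 210 (T = -9 + 219 = 210)
Y(b, K) = -8 + K (Y(b, K) = K - 8 = -8 + K)
F(h) = 188 - h² - 210*h (F(h) = 4 - ((h² + 210*h) - 184) = 4 - (-184 + h² + 210*h) = 4 + (184 - h² - 210*h) = 188 - h² - 210*h)
F((-1 - 1)²) - Y(46, -73) = (188 - ((-1 - 1)²)² - 210*(-1 - 1)²) - (-8 - 73) = (188 - ((-2)²)² - 210*(-2)²) - 1*(-81) = (188 - 1*4² - 210*4) + 81 = (188 - 1*16 - 840) + 81 = (188 - 16 - 840) + 81 = -668 + 81 = -587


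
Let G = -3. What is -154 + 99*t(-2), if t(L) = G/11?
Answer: -181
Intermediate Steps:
t(L) = -3/11
-154 + 99*t(-2) = -154 + 99*(-3/11) = -154 - 27 = -181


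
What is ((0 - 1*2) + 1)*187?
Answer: -187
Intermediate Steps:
((0 - 1*2) + 1)*187 = ((0 - 2) + 1)*187 = (-2 + 1)*187 = -1*187 = -187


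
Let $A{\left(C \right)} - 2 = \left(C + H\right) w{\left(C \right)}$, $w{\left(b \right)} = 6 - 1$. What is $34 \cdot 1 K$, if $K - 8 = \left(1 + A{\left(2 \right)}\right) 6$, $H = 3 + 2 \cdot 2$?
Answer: $10064$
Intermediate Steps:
$w{\left(b \right)} = 5$
$H = 7$ ($H = 3 + 4 = 7$)
$A{\left(C \right)} = 37 + 5 C$ ($A{\left(C \right)} = 2 + \left(C + 7\right) 5 = 2 + \left(7 + C\right) 5 = 2 + \left(35 + 5 C\right) = 37 + 5 C$)
$K = 296$ ($K = 8 + \left(1 + \left(37 + 5 \cdot 2\right)\right) 6 = 8 + \left(1 + \left(37 + 10\right)\right) 6 = 8 + \left(1 + 47\right) 6 = 8 + 48 \cdot 6 = 8 + 288 = 296$)
$34 \cdot 1 K = 34 \cdot 1 \cdot 296 = 34 \cdot 296 = 10064$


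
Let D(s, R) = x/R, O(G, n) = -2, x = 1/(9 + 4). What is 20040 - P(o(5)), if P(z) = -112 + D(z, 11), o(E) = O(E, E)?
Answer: 2881735/143 ≈ 20152.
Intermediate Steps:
x = 1/13 ≈ 0.076923
D(s, R) = 1/(13*R)
o(E) = -2
P(z) = -16015/143 (P(z) = -112 + (1/13)/11 = -112 + (1/13)*(1/11) = -112 + 1/143 = -16015/143)
20040 - P(o(5)) = 20040 - 1*(-16015/143) = 20040 + 16015/143 = 2881735/143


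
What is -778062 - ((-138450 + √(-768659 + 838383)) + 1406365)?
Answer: -2045977 - 2*√17431 ≈ -2.0462e+6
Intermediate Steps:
-778062 - ((-138450 + √(-768659 + 838383)) + 1406365) = -778062 - ((-138450 + √69724) + 1406365) = -778062 - ((-138450 + 2*√17431) + 1406365) = -778062 - (1267915 + 2*√17431) = -778062 + (-1267915 - 2*√17431) = -2045977 - 2*√17431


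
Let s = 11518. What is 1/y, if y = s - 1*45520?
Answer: -1/34002 ≈ -2.9410e-5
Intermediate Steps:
y = -34002 (y = 11518 - 1*45520 = 11518 - 45520 = -34002)
1/y = 1/(-34002) = -1/34002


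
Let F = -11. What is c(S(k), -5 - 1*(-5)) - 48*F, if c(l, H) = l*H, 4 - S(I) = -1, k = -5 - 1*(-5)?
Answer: 528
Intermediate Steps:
k = 0 (k = -5 + 5 = 0)
S(I) = 5 (S(I) = 4 - 1*(-1) = 4 + 1 = 5)
c(l, H) = H*l
c(S(k), -5 - 1*(-5)) - 48*F = (-5 - 1*(-5))*5 - 48*(-11) = (-5 + 5)*5 + 528 = 0*5 + 528 = 0 + 528 = 528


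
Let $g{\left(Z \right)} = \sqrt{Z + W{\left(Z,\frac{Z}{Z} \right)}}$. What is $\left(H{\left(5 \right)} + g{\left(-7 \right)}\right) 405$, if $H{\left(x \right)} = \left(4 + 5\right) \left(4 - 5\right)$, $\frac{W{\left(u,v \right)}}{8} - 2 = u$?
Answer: $-3645 + 405 i \sqrt{47} \approx -3645.0 + 2776.5 i$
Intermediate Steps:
$W{\left(u,v \right)} = 16 + 8 u$
$g{\left(Z \right)} = \sqrt{16 + 9 Z}$ ($g{\left(Z \right)} = \sqrt{Z + \left(16 + 8 Z\right)} = \sqrt{16 + 9 Z}$)
$H{\left(x \right)} = -9$ ($H{\left(x \right)} = 9 \left(-1\right) = -9$)
$\left(H{\left(5 \right)} + g{\left(-7 \right)}\right) 405 = \left(-9 + \sqrt{16 + 9 \left(-7\right)}\right) 405 = \left(-9 + \sqrt{16 - 63}\right) 405 = \left(-9 + \sqrt{-47}\right) 405 = \left(-9 + i \sqrt{47}\right) 405 = -3645 + 405 i \sqrt{47}$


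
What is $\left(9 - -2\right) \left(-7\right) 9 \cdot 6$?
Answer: $-4158$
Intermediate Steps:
$\left(9 - -2\right) \left(-7\right) 9 \cdot 6 = \left(9 + 2\right) \left(-7\right) 54 = 11 \left(-7\right) 54 = \left(-77\right) 54 = -4158$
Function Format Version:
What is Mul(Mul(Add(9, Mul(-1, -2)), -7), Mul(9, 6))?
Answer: -4158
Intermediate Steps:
Mul(Mul(Add(9, Mul(-1, -2)), -7), Mul(9, 6)) = Mul(Mul(Add(9, 2), -7), 54) = Mul(Mul(11, -7), 54) = Mul(-77, 54) = -4158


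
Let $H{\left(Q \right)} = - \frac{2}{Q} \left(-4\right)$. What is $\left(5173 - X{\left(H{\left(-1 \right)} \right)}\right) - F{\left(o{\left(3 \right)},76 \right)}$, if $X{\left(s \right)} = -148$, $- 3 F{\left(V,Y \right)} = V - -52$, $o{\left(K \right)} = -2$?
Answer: $\frac{16013}{3} \approx 5337.7$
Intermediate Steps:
$H{\left(Q \right)} = \frac{8}{Q}$
$F{\left(V,Y \right)} = - \frac{52}{3} - \frac{V}{3}$ ($F{\left(V,Y \right)} = - \frac{V - -52}{3} = - \frac{V + 52}{3} = - \frac{52 + V}{3} = - \frac{52}{3} - \frac{V}{3}$)
$\left(5173 - X{\left(H{\left(-1 \right)} \right)}\right) - F{\left(o{\left(3 \right)},76 \right)} = \left(5173 - -148\right) - \left(- \frac{52}{3} - - \frac{2}{3}\right) = \left(5173 + 148\right) - \left(- \frac{52}{3} + \frac{2}{3}\right) = 5321 - - \frac{50}{3} = 5321 + \frac{50}{3} = \frac{16013}{3}$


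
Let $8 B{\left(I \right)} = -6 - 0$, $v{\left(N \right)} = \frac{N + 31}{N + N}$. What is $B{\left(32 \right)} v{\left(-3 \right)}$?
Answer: $\frac{7}{2} \approx 3.5$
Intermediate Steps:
$v{\left(N \right)} = \frac{31 + N}{2 N}$
$B{\left(I \right)} = - \frac{3}{4}$ ($B{\left(I \right)} = \frac{-6 - 0}{8} = \frac{-6 + 0}{8} = \frac{1}{8} \left(-6\right) = - \frac{3}{4}$)
$B{\left(32 \right)} v{\left(-3 \right)} = - \frac{3 \frac{31 - 3}{2 \left(-3\right)}}{4} = - \frac{3 \cdot \frac{1}{2} \left(- \frac{1}{3}\right) 28}{4} = \left(- \frac{3}{4}\right) \left(- \frac{14}{3}\right) = \frac{7}{2}$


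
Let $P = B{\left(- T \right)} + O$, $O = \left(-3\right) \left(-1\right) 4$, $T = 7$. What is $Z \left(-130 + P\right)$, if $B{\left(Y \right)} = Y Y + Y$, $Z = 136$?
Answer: $-10336$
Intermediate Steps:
$B{\left(Y \right)} = Y + Y^{2}$ ($B{\left(Y \right)} = Y^{2} + Y = Y + Y^{2}$)
$O = 12$ ($O = 3 \cdot 4 = 12$)
$P = 54$ ($P = \left(-1\right) 7 \left(1 - 7\right) + 12 = - 7 \left(1 - 7\right) + 12 = \left(-7\right) \left(-6\right) + 12 = 42 + 12 = 54$)
$Z \left(-130 + P\right) = 136 \left(-130 + 54\right) = 136 \left(-76\right) = -10336$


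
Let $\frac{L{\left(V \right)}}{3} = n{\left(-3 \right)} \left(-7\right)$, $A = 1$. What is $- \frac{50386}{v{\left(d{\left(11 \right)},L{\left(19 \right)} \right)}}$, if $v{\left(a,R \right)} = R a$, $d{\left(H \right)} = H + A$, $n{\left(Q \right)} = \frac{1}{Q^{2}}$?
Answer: $\frac{3599}{2} \approx 1799.5$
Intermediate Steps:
$n{\left(Q \right)} = \frac{1}{Q^{2}}$
$d{\left(H \right)} = 1 + H$ ($d{\left(H \right)} = H + 1 = 1 + H$)
$L{\left(V \right)} = - \frac{7}{3}$ ($L{\left(V \right)} = 3 \cdot \frac{1}{9} \left(-7\right) = 3 \left(- \frac{7}{9}\right) = - \frac{7}{3}$)
$- \frac{50386}{v{\left(d{\left(11 \right)},L{\left(19 \right)} \right)}} = - \frac{50386}{\left(- \frac{7}{3}\right) \left(1 + 11\right)} = - \frac{50386}{\left(- \frac{7}{3}\right) 12} = - \frac{50386}{-28} = \left(-50386\right) \left(- \frac{1}{28}\right) = \frac{3599}{2}$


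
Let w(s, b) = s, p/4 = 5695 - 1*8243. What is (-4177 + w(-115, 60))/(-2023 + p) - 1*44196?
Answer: -539849848/12215 ≈ -44196.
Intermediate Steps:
p = -10192 (p = 4*(5695 - 1*8243) = 4*(5695 - 8243) = 4*(-2548) = -10192)
(-4177 + w(-115, 60))/(-2023 + p) - 1*44196 = (-4177 - 115)/(-2023 - 10192) - 1*44196 = -4292/(-12215) - 44196 = -4292*(-1/12215) - 44196 = 4292/12215 - 44196 = -539849848/12215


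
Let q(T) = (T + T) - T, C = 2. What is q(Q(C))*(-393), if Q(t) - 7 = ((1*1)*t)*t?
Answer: -4323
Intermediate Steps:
Q(t) = 7 + t² (Q(t) = 7 + ((1*1)*t)*t = 7 + (1*t)*t = 7 + t*t = 7 + t²)
q(T) = T (q(T) = 2*T - T = T)
q(Q(C))*(-393) = (7 + 2²)*(-393) = (7 + 4)*(-393) = 11*(-393) = -4323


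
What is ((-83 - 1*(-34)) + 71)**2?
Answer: 484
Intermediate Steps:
((-83 - 1*(-34)) + 71)**2 = ((-83 + 34) + 71)**2 = (-49 + 71)**2 = 22**2 = 484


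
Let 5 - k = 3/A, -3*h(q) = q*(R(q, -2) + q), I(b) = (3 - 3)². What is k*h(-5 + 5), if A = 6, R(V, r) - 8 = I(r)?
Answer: 0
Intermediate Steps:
I(b) = 0 (I(b) = 0² = 0)
R(V, r) = 8 (R(V, r) = 8 + 0 = 8)
h(q) = -q*(8 + q)/3
k = 9/2 (k = 5 - 3/6 = 5 - 1*½ = 5 - ½ = 9/2 ≈ 4.5000)
k*h(-5 + 5) = 9*(-(-5 + 5)*(8 + (-5 + 5))/3)/2 = 9*(-⅓*0*(8 + 0))/2 = 9*(-⅓*0*8)/2 = (9/2)*0 = 0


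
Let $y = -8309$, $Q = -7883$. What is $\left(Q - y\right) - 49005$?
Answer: $-48579$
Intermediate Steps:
$\left(Q - y\right) - 49005 = \left(-7883 - -8309\right) - 49005 = \left(-7883 + 8309\right) - 49005 = 426 - 49005 = -48579$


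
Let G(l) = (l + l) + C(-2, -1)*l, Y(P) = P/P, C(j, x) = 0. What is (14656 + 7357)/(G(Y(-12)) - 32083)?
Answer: -22013/32081 ≈ -0.68617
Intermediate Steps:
Y(P) = 1
G(l) = 2*l (G(l) = (l + l) + 0*l = 2*l + 0 = 2*l)
(14656 + 7357)/(G(Y(-12)) - 32083) = (14656 + 7357)/(2*1 - 32083) = 22013/(2 - 32083) = 22013/(-32081) = 22013*(-1/32081) = -22013/32081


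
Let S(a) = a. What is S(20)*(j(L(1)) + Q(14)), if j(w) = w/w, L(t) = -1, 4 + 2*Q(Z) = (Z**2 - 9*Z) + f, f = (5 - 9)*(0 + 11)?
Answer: 240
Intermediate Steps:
f = -44 (f = -4*11 = -44)
Q(Z) = -24 + Z**2/2 - 9*Z/2 (Q(Z) = -2 + ((Z**2 - 9*Z) - 44)/2 = -2 + (-44 + Z**2 - 9*Z)/2 = -2 + (-22 + Z**2/2 - 9*Z/2) = -24 + Z**2/2 - 9*Z/2)
j(w) = 1
S(20)*(j(L(1)) + Q(14)) = 20*(1 + (-24 + (1/2)*14**2 - 9/2*14)) = 20*(1 + (-24 + (1/2)*196 - 63)) = 20*(1 + (-24 + 98 - 63)) = 20*(1 + 11) = 20*12 = 240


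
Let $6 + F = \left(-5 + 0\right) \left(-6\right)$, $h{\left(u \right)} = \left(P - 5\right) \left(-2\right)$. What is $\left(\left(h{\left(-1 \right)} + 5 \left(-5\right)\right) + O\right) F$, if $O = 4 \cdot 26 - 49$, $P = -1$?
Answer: $1008$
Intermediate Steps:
$h{\left(u \right)} = 12$ ($h{\left(u \right)} = \left(-1 - 5\right) \left(-2\right) = \left(-6\right) \left(-2\right) = 12$)
$O = 55$ ($O = 104 - 49 = 55$)
$F = 24$ ($F = -6 + \left(-5 + 0\right) \left(-6\right) = -6 - -30 = -6 + 30 = 24$)
$\left(\left(h{\left(-1 \right)} + 5 \left(-5\right)\right) + O\right) F = \left(\left(12 + 5 \left(-5\right)\right) + 55\right) 24 = \left(\left(12 - 25\right) + 55\right) 24 = \left(-13 + 55\right) 24 = 42 \cdot 24 = 1008$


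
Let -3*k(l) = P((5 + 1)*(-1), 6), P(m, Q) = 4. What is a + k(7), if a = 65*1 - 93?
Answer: -88/3 ≈ -29.333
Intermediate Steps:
a = -28 (a = 65 - 93 = -28)
k(l) = -4/3 (k(l) = -1/3*4 = -4/3)
a + k(7) = -28 - 4/3 = -88/3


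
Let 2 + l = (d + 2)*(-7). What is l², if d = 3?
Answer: 1369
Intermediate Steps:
l = -37 (l = -2 + (3 + 2)*(-7) = -2 + 5*(-7) = -2 - 35 = -37)
l² = (-37)² = 1369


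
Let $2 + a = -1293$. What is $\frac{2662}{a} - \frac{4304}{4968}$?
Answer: $- \frac{2349812}{804195} \approx -2.9219$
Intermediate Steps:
$a = -1295$ ($a = -2 - 1293 = -1295$)
$\frac{2662}{a} - \frac{4304}{4968} = \frac{2662}{-1295} - \frac{4304}{4968} = 2662 \left(- \frac{1}{1295}\right) - \frac{538}{621} = - \frac{2662}{1295} - \frac{538}{621} = - \frac{2349812}{804195}$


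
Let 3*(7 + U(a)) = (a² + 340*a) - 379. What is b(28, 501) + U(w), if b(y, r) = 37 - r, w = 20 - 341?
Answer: -7891/3 ≈ -2630.3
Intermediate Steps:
w = -321
U(a) = -400/3 + a²/3 + 340*a/3 (U(a) = -7 + ((a² + 340*a) - 379)/3 = -7 + (-379 + a² + 340*a)/3 = -7 + (-379/3 + a²/3 + 340*a/3) = -400/3 + a²/3 + 340*a/3)
b(28, 501) + U(w) = (37 - 1*501) + (-400/3 + (⅓)*(-321)² + (340/3)*(-321)) = (37 - 501) + (-400/3 + (⅓)*103041 - 36380) = -464 + (-400/3 + 34347 - 36380) = -464 - 6499/3 = -7891/3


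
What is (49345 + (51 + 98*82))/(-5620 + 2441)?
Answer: -57432/3179 ≈ -18.066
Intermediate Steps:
(49345 + (51 + 98*82))/(-5620 + 2441) = (49345 + (51 + 8036))/(-3179) = (49345 + 8087)*(-1/3179) = 57432*(-1/3179) = -57432/3179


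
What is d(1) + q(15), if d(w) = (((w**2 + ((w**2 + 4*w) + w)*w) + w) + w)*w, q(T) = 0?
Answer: 9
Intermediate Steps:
d(w) = w*(w**2 + 2*w + w*(w**2 + 5*w)) (d(w) = (((w**2 + (w**2 + 5*w)*w) + w) + w)*w = (((w**2 + w*(w**2 + 5*w)) + w) + w)*w = ((w + w**2 + w*(w**2 + 5*w)) + w)*w = (w**2 + 2*w + w*(w**2 + 5*w))*w = w*(w**2 + 2*w + w*(w**2 + 5*w)))
d(1) + q(15) = 1**2*(2 + 1**2 + 6*1) + 0 = 1*(2 + 1 + 6) + 0 = 1*9 + 0 = 9 + 0 = 9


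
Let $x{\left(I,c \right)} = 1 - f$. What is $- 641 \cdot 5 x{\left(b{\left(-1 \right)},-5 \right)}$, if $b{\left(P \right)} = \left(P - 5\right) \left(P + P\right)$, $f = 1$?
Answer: $0$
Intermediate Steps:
$b{\left(P \right)} = 2 P \left(-5 + P\right)$ ($b{\left(P \right)} = \left(-5 + P\right) 2 P = 2 P \left(-5 + P\right)$)
$x{\left(I,c \right)} = 0$ ($x{\left(I,c \right)} = 1 - 1 = 0$)
$- 641 \cdot 5 x{\left(b{\left(-1 \right)},-5 \right)} = - 641 \cdot 5 \cdot 0 = \left(-641\right) 0 = 0$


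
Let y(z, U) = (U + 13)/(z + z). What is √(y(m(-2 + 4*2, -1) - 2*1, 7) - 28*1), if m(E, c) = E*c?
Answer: 3*I*√13/2 ≈ 5.4083*I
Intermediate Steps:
y(z, U) = (13 + U)/(2*z) (y(z, U) = (13 + U)/((2*z)) = (13 + U)*(1/(2*z)) = (13 + U)/(2*z))
√(y(m(-2 + 4*2, -1) - 2*1, 7) - 28*1) = √((13 + 7)/(2*((-2 + 4*2)*(-1) - 2*1)) - 28*1) = √((½)*20/((-2 + 8)*(-1) - 2) - 28) = √((½)*20/(6*(-1) - 2) - 28) = √((½)*20/(-6 - 2) - 28) = √((½)*20/(-8) - 28) = √((½)*(-⅛)*20 - 28) = √(-5/4 - 28) = √(-117/4) = 3*I*√13/2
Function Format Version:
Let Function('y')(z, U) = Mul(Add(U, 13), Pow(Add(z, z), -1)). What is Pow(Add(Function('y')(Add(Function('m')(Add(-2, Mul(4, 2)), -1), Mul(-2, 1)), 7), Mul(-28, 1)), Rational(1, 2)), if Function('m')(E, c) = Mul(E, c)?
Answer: Mul(Rational(3, 2), I, Pow(13, Rational(1, 2))) ≈ Mul(5.4083, I)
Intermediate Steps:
Function('y')(z, U) = Mul(Rational(1, 2), Pow(z, -1), Add(13, U)) (Function('y')(z, U) = Mul(Add(13, U), Pow(Mul(2, z), -1)) = Mul(Add(13, U), Mul(Rational(1, 2), Pow(z, -1))) = Mul(Rational(1, 2), Pow(z, -1), Add(13, U)))
Pow(Add(Function('y')(Add(Function('m')(Add(-2, Mul(4, 2)), -1), Mul(-2, 1)), 7), Mul(-28, 1)), Rational(1, 2)) = Pow(Add(Mul(Rational(1, 2), Pow(Add(Mul(Add(-2, Mul(4, 2)), -1), Mul(-2, 1)), -1), Add(13, 7)), Mul(-28, 1)), Rational(1, 2)) = Pow(Add(Mul(Rational(1, 2), Pow(Add(Mul(Add(-2, 8), -1), -2), -1), 20), -28), Rational(1, 2)) = Pow(Add(Mul(Rational(1, 2), Pow(Add(Mul(6, -1), -2), -1), 20), -28), Rational(1, 2)) = Pow(Add(Mul(Rational(1, 2), Pow(Add(-6, -2), -1), 20), -28), Rational(1, 2)) = Pow(Add(Mul(Rational(1, 2), Pow(-8, -1), 20), -28), Rational(1, 2)) = Pow(Add(Mul(Rational(1, 2), Rational(-1, 8), 20), -28), Rational(1, 2)) = Pow(Add(Rational(-5, 4), -28), Rational(1, 2)) = Pow(Rational(-117, 4), Rational(1, 2)) = Mul(Rational(3, 2), I, Pow(13, Rational(1, 2)))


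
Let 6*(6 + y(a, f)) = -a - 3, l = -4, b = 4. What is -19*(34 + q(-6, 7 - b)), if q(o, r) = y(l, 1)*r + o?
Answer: -399/2 ≈ -199.50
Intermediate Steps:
y(a, f) = -13/2 - a/6 (y(a, f) = -6 + (-a - 3)/6 = -6 + (-3 - a)/6 = -6 + (-½ - a/6) = -13/2 - a/6)
q(o, r) = o - 35*r/6 (q(o, r) = (-13/2 - ⅙*(-4))*r + o = (-13/2 + ⅔)*r + o = -35*r/6 + o = o - 35*r/6)
-19*(34 + q(-6, 7 - b)) = -19*(34 + (-6 - 35*(7 - 1*4)/6)) = -19*(34 + (-6 - 35*(7 - 4)/6)) = -19*(34 + (-6 - 35/6*3)) = -19*(34 + (-6 - 35/2)) = -19*(34 - 47/2) = -19*21/2 = -399/2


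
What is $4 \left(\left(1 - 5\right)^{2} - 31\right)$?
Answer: $-60$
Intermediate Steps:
$4 \left(\left(1 - 5\right)^{2} - 31\right) = 4 \left(\left(-4\right)^{2} - 31\right) = 4 \left(16 - 31\right) = 4 \left(-15\right) = -60$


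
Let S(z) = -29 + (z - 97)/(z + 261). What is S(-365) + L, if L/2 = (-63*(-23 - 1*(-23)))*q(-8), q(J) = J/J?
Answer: -1277/52 ≈ -24.558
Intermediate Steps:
S(z) = -29 + (-97 + z)/(261 + z)
q(J) = 1
L = 0 (L = 2*(-63*(-23 - 1*(-23))*1) = 2*(-63*(-23 + 23)*1) = 2*(-63*0*1) = 2*(0*1) = 2*0 = 0)
S(-365) + L = 2*(-3833 - 14*(-365))/(261 - 365) + 0 = 2*(-3833 + 5110)/(-104) + 0 = 2*(-1/104)*1277 + 0 = -1277/52 + 0 = -1277/52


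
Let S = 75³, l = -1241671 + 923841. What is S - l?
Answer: 739705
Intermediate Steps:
l = -317830
S = 421875
S - l = 421875 - 1*(-317830) = 421875 + 317830 = 739705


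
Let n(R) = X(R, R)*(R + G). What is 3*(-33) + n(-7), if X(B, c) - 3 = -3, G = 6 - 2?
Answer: -99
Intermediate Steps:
G = 4
X(B, c) = 0 (X(B, c) = 3 - 3 = 0)
n(R) = 0 (n(R) = 0*(R + 4) = 0*(4 + R) = 0)
3*(-33) + n(-7) = 3*(-33) + 0 = -99 + 0 = -99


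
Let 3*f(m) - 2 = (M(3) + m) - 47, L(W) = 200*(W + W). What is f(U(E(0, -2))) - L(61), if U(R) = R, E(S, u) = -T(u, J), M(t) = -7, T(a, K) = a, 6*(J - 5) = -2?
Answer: -73250/3 ≈ -24417.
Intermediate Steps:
L(W) = 400*W (L(W) = 200*(2*W) = 400*W)
J = 14/3 (J = 5 + (⅙)*(-2) = 5 - ⅓ = 14/3 ≈ 4.6667)
E(S, u) = -u
f(m) = -52/3 + m/3 (f(m) = ⅔ + ((-7 + m) - 47)/3 = ⅔ + (-54 + m)/3 = ⅔ + (-18 + m/3) = -52/3 + m/3)
f(U(E(0, -2))) - L(61) = (-52/3 + (-1*(-2))/3) - 400*61 = (-52/3 + (⅓)*2) - 1*24400 = (-52/3 + ⅔) - 24400 = -50/3 - 24400 = -73250/3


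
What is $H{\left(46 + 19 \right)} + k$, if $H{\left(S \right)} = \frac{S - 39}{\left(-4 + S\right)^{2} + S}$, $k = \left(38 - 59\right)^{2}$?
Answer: $\frac{834826}{1893} \approx 441.01$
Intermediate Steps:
$k = 441$ ($k = \left(-21\right)^{2} = 441$)
$H{\left(S \right)} = \frac{-39 + S}{S + \left(-4 + S\right)^{2}}$
$H{\left(46 + 19 \right)} + k = \frac{-39 + \left(46 + 19\right)}{\left(46 + 19\right) + \left(-4 + \left(46 + 19\right)\right)^{2}} + 441 = \frac{-39 + 65}{65 + \left(-4 + 65\right)^{2}} + 441 = \frac{1}{65 + 61^{2}} \cdot 26 + 441 = \frac{1}{65 + 3721} \cdot 26 + 441 = \frac{1}{3786} \cdot 26 + 441 = \frac{13}{1893} + 441 = \frac{834826}{1893}$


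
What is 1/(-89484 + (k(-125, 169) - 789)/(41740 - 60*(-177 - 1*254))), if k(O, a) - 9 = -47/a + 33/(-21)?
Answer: -4998175/447256749508 ≈ -1.1175e-5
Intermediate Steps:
k(O, a) = 52/7 - 47/a (k(O, a) = 9 + (-47/a + 33/(-21)) = 9 + (-47/a + 33*(-1/21)) = 9 + (-47/a - 11/7) = 9 + (-11/7 - 47/a) = 52/7 - 47/a)
1/(-89484 + (k(-125, 169) - 789)/(41740 - 60*(-177 - 1*254))) = 1/(-89484 + ((52/7 - 47/169) - 789)/(41740 - 60*(-177 - 1*254))) = 1/(-89484 + ((52/7 - 47*1/169) - 789)/(41740 - 60*(-177 - 254))) = 1/(-89484 + ((52/7 - 47/169) - 789)/(41740 - 60*(-431))) = 1/(-89484 + (8459/1183 - 789)/(41740 + 25860)) = 1/(-89484 - 924928/1183/67600) = 1/(-89484 - 924928/1183*1/67600) = 1/(-89484 - 57808/4998175) = 1/(-447256749508/4998175) = -4998175/447256749508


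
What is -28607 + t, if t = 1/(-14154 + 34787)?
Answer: -590248230/20633 ≈ -28607.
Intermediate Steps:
t = 1/20633 ≈ 4.8466e-5
-28607 + t = -28607 + 1/20633 = -590248230/20633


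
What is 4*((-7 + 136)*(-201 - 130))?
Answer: -170796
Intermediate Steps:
4*((-7 + 136)*(-201 - 130)) = 4*(129*(-331)) = 4*(-42699) = -170796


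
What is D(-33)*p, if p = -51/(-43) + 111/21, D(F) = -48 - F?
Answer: -29220/301 ≈ -97.076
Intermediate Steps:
p = 1948/301 (p = -51*(-1/43) + 111*(1/21) = 51/43 + 37/7 = 1948/301 ≈ 6.4718)
D(-33)*p = (-48 - 1*(-33))*(1948/301) = (-48 + 33)*(1948/301) = -15*1948/301 = -29220/301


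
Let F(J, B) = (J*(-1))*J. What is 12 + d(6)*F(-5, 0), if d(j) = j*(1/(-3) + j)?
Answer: -838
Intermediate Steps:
d(j) = j*(-1/3 + j) (d(j) = j*(1*(-1/3) + j) = j*(-1/3 + j))
F(J, B) = -J**2 (F(J, B) = (-J)*J = -J**2)
12 + d(6)*F(-5, 0) = 12 + (6*(-1/3 + 6))*(-1*(-5)**2) = 12 + (6*(17/3))*(-1*25) = 12 + 34*(-25) = 12 - 850 = -838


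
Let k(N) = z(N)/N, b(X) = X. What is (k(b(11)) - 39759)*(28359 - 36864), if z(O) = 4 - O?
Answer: 3719712780/11 ≈ 3.3816e+8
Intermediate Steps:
k(N) = (4 - N)/N
(k(b(11)) - 39759)*(28359 - 36864) = ((4 - 1*11)/11 - 39759)*(28359 - 36864) = ((4 - 11)/11 - 39759)*(-8505) = ((1/11)*(-7) - 39759)*(-8505) = (-7/11 - 39759)*(-8505) = -437356/11*(-8505) = 3719712780/11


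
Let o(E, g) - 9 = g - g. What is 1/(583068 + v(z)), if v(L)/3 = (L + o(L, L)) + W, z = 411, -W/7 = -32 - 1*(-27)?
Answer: 1/584433 ≈ 1.7111e-6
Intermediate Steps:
o(E, g) = 9 (o(E, g) = 9 + (g - g) = 9 + 0 = 9)
W = 35 (W = -7*(-32 - 1*(-27)) = -7*(-32 + 27) = -7*(-5) = 35)
v(L) = 132 + 3*L (v(L) = 3*((L + 9) + 35) = 3*((9 + L) + 35) = 3*(44 + L) = 132 + 3*L)
1/(583068 + v(z)) = 1/(583068 + (132 + 3*411)) = 1/(583068 + (132 + 1233)) = 1/(583068 + 1365) = 1/584433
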